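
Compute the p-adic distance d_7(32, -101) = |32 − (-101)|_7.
d_7(32, -101) = 1/7

Step 1 — x − y = 32 − (-101) = 133. Step 2 — v_7(133) = 1 (factor: 133 = (7^1 · 19); the sign does not affect v_p). Step 3 — |x − y|_7 = 7^{-1} = 1/7.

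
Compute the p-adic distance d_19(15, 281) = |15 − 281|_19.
d_19(15, 281) = 1/19

Step 1 — x − y = 15 − 281 = -266. Step 2 — v_19(-266) = 1 (factor: -266 = −(19^1 · 14); the sign does not affect v_p). Step 3 — |x − y|_19 = 19^{-1} = 1/19.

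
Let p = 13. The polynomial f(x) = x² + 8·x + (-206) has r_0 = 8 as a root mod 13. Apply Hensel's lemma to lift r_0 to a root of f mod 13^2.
r_1 = 138 (mod 169)

Hensel: r_{i+1} = r_i − f(r_i)·(f′(r_i))^{-1} mod 13^{i+2}, f′(x) = 2x + 8. Iterate:
  r_0 = 8 (mod 13)
  r_1 = 138 (mod 169)
Final: r = 138 satisfies f(r) ≡ 0 mod 13^2.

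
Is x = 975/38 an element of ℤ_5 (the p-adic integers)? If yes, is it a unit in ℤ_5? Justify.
x ∈ ℤ_5 but not a unit; v_5(x) = 2 > 0

ℤ_5 = {x ∈ ℚ_5 : v_5(x) ≥ 0} and ℤ_5^× = {x ∈ ℤ_5 : v_5(x) = 0}. Here v_5(975/38) = v_5(num) − v_5(den) = 2; compare against these criteria.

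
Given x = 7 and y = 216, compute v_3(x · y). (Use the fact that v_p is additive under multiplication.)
v_3(1512) = 3

v_p(x) = 0 (factor: 7 = 3^0 · 7); v_p(y) = 3 (factor: 216 = 3^3 · 8). Additivity: v_p(xy) = v_p(x) + v_p(y) = 0 + 3 = 3. (Direct check: xy = 1512 = 3^3 · (56).)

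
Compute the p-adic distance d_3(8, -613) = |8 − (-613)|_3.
d_3(8, -613) = 1/27

Step 1 — x − y = 8 − (-613) = 621. Step 2 — v_3(621) = 3 (factor: 621 = (3^3 · 23); the sign does not affect v_p). Step 3 — |x − y|_3 = 3^{-3} = 1/27.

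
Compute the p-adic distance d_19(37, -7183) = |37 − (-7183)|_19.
d_19(37, -7183) = 1/361

Step 1 — x − y = 37 − (-7183) = 7220. Step 2 — v_19(7220) = 2 (factor: 7220 = (19^2 · 20); the sign does not affect v_p). Step 3 — |x − y|_19 = 19^{-2} = 1/361.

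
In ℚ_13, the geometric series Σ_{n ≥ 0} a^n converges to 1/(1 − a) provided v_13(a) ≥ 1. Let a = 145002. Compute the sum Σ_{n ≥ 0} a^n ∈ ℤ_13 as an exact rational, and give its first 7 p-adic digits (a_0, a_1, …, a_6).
Σ a^n = 1/(1 − a) = -1/145001;  first 7 digits = (1, 0, 0, 1, 5, 0, 1)

v_13(a) = 3 ≥ 1, so the series converges in ℤ_13 to 1/(1 − a) = 1/(1 − 145002) = -1/145001. Expand this rational in ℤ_13: compute digits iteratively via d_i = x_i mod 13, x_{i+1} = (x_i − d_i)/13. The first 7 digits are (1, 0, 0, 1, 5, 0, 1).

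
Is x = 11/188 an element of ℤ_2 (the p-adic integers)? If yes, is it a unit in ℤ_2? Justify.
x ∉ ℤ_2 (v_2(x) = -2 < 0)

ℤ_2 = {x ∈ ℚ_2 : v_2(x) ≥ 0} and ℤ_2^× = {x ∈ ℤ_2 : v_2(x) = 0}. Here v_2(11/188) = v_2(num) − v_2(den) = -2; compare against these criteria.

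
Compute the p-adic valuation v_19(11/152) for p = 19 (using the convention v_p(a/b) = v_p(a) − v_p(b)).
v_19(11/152) = -1

Factor powers of 19 from the numerator and denominator of the reduced fraction: 11 = 19^0 · 11 and 152 = 19^1 · 8. Apply v_p(a/b) = v_p(a) − v_p(b): v_19(11/152) = 0 − 1 = -1.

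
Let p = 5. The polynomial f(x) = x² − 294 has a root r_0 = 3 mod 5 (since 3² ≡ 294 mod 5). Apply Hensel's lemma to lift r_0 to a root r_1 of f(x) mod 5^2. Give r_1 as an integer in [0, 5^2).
r_1 = 13 (mod 25)

Hensel's recurrence: r_{i+1} = r_i − f(r_i)·(f′(r_i))^{-1} mod 5^{i+2}, with f′(x) = 2x. Iterate:
  r_0 = 3 (mod 5)
  r_1 = 13 (mod 25)
Final: r_1 = 13, and one checks f(r_1) ≡ 0 mod 5^2.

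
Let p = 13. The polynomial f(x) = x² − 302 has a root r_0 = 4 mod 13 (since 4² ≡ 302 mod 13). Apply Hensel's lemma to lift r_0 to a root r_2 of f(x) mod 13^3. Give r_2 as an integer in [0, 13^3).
r_2 = 927 (mod 2197)

Hensel's recurrence: r_{i+1} = r_i − f(r_i)·(f′(r_i))^{-1} mod 13^{i+2}, with f′(x) = 2x. Iterate:
  r_0 = 4 (mod 13)
  r_1 = 82 (mod 169)
  r_2 = 927 (mod 2197)
Final: r_2 = 927, and one checks f(r_2) ≡ 0 mod 13^3.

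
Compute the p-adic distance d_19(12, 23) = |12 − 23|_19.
d_19(12, 23) = 1

Step 1 — x − y = 12 − 23 = -11. Step 2 — v_19(-11) = 0 (factor: -11 = −(19^0 · 11); the sign does not affect v_p). Step 3 — |x − y|_19 = 19^{0} = 1.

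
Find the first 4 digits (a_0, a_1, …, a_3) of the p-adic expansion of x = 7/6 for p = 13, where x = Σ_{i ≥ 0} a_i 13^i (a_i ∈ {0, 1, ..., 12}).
(a_0, …, a_3) = (12, 10, 10, 10)

v_13(7/6) = 0 (numerator and denominator both coprime to 13), so x ∈ ℤ_13^×. Compute digits iteratively via a_i = x_i mod 13, x_{i+1} = (x_i − a_i)/13, with x_0 = x:
  x_0 = 7/6;  a_0 = 12;  x_1 = (x_0 − 12)/13 = -5/6
  x_1 = -5/6;  a_1 = 10;  x_2 = (x_1 − 10)/13 = -5/6
  x_2 = -5/6;  a_2 = 10;  x_3 = (x_2 − 10)/13 = -5/6
  x_3 = -5/6;  a_3 = 10;  x_4 = (x_3 − 10)/13 = -5/6
Digits: (12, 10, 10, 10).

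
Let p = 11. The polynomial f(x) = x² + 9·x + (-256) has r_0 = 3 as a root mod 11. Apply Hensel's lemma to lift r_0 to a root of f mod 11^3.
r_2 = 1147 (mod 1331)

Hensel: r_{i+1} = r_i − f(r_i)·(f′(r_i))^{-1} mod 11^{i+2}, f′(x) = 2x + 9. Iterate:
  r_0 = 3 (mod 11)
  r_1 = 58 (mod 121)
  r_2 = 1147 (mod 1331)
Final: r = 1147 satisfies f(r) ≡ 0 mod 11^3.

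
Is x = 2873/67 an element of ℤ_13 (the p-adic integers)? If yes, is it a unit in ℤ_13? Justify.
x ∈ ℤ_13 but not a unit; v_13(x) = 2 > 0

ℤ_13 = {x ∈ ℚ_13 : v_13(x) ≥ 0} and ℤ_13^× = {x ∈ ℤ_13 : v_13(x) = 0}. Here v_13(2873/67) = v_13(num) − v_13(den) = 2; compare against these criteria.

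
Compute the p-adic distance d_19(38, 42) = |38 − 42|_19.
d_19(38, 42) = 1

Step 1 — x − y = 38 − 42 = -4. Step 2 — v_19(-4) = 0 (factor: -4 = −(19^0 · 4); the sign does not affect v_p). Step 3 — |x − y|_19 = 19^{0} = 1.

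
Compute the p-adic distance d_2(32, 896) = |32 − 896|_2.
d_2(32, 896) = 1/32

Step 1 — x − y = 32 − 896 = -864. Step 2 — v_2(-864) = 5 (factor: -864 = −(2^5 · 27); the sign does not affect v_p). Step 3 — |x − y|_2 = 2^{-5} = 1/32.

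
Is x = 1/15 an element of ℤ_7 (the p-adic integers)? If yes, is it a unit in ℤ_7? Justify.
x ∈ ℤ_7^× (unit); v_7(x) = 0

ℤ_7 = {x ∈ ℚ_7 : v_7(x) ≥ 0} and ℤ_7^× = {x ∈ ℤ_7 : v_7(x) = 0}. Here v_7(1/15) = v_7(num) − v_7(den) = 0; compare against these criteria.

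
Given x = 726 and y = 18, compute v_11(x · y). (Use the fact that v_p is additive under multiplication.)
v_11(13068) = 2

v_p(x) = 2 (factor: 726 = 11^2 · 6); v_p(y) = 0 (factor: 18 = 11^0 · 18). Additivity: v_p(xy) = v_p(x) + v_p(y) = 2 + 0 = 2. (Direct check: xy = 13068 = 11^2 · (108).)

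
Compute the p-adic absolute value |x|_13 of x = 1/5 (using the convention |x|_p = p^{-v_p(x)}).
|1/5|_13 = 1

Step 1 — compute v_13(x) by factoring powers of 13 out of the numerator and denominator: v_13(1/5) = 0. Step 2 — apply |x|_p = p^{-v_p(x)} = 13^{0} = 1.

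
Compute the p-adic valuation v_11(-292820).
v_11(-292820) = 4

v_11(n) is the largest exponent k such that 11^k divides n. Factor out: -292820 = -11^4 · 20. (Sign doesn't affect v_p.) So v_11(-292820) = 4.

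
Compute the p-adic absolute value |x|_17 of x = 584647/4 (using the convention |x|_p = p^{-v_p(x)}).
|584647/4|_17 = 1/83521

Step 1 — compute v_17(x) by factoring powers of 17 out of the numerator and denominator: v_17(584647/4) = 4. Step 2 — apply |x|_p = p^{-v_p(x)} = 17^{-4} = 1/83521.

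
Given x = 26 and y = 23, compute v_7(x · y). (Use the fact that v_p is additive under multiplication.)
v_7(598) = 0

v_p(x) = 0 (factor: 26 = 7^0 · 26); v_p(y) = 0 (factor: 23 = 7^0 · 23). Additivity: v_p(xy) = v_p(x) + v_p(y) = 0 + 0 = 0. (Direct check: xy = 598 = 7^0 · (598).)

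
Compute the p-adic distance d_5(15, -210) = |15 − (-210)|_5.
d_5(15, -210) = 1/25

Step 1 — x − y = 15 − (-210) = 225. Step 2 — v_5(225) = 2 (factor: 225 = (5^2 · 9); the sign does not affect v_p). Step 3 — |x − y|_5 = 5^{-2} = 1/25.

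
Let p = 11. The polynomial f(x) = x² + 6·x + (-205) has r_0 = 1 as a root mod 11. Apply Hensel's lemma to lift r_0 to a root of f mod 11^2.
r_1 = 56 (mod 121)

Hensel: r_{i+1} = r_i − f(r_i)·(f′(r_i))^{-1} mod 11^{i+2}, f′(x) = 2x + 6. Iterate:
  r_0 = 1 (mod 11)
  r_1 = 56 (mod 121)
Final: r = 56 satisfies f(r) ≡ 0 mod 11^2.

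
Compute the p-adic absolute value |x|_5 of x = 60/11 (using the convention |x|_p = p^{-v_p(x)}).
|60/11|_5 = 1/5

Step 1 — compute v_5(x) by factoring powers of 5 out of the numerator and denominator: v_5(60/11) = 1. Step 2 — apply |x|_p = p^{-v_p(x)} = 5^{-1} = 1/5.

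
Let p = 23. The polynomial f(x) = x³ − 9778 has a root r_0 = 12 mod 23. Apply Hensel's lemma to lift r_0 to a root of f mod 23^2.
r_1 = 518 (mod 529)

Hensel: r_{i+1} = r_i − f(r_i)/f′(r_i) mod 23^{i+2}, where f′(x) = 3x². Iterate:
  r_0 = 12 (mod 23)
  r_1 = 518 (mod 529)
Final: r = 518 with f(r) ≡ 0 mod 23^2.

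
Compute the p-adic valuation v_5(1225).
v_5(1225) = 2

v_5(n) is the largest exponent k such that 5^k divides n. Factor out: 1225 = 5^2 · 49. (Sign doesn't affect v_p.) So v_5(1225) = 2.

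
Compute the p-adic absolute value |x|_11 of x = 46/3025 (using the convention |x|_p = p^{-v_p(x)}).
|46/3025|_11 = 121

Step 1 — compute v_11(x) by factoring powers of 11 out of the numerator and denominator: v_11(46/3025) = -2. Step 2 — apply |x|_p = p^{-v_p(x)} = 11^{2} = 121.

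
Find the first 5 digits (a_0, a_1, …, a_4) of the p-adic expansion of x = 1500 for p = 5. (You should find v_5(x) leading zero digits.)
(a_0, …, a_4) = (0, 0, 0, 2, 2)

v_5(1500) = 3, so a_0 = ... = a_2 = 0. Factor out: x = 5^3 · u with u = 12 a unit in ℤ_5. Expand u iteratively via a_{v+i} = u_i mod 5, u_{i+1} = (u_i − a_{v+i})/5:
  u_0 = 12;  a_3 = 2;  u_1 = (u_0 − 2)/5 = 2
  u_1 = 2;  a_4 = 2;  u_2 = (u_1 − 2)/5 = 0
Digits: (0, 0, 0, 2, 2).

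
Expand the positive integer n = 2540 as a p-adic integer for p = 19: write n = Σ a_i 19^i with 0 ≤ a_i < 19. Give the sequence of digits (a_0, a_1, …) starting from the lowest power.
(a_0, a_1, …) = (13, 0, 7)

Repeated division by 19 gives the digits low-to-high: 2540 = 13 + 7·19^2. Digit sequence: (13, 0, 7).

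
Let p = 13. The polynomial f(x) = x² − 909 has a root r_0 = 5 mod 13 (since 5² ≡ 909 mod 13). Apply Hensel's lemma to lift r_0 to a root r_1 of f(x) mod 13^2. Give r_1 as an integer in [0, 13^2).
r_1 = 161 (mod 169)

Hensel's recurrence: r_{i+1} = r_i − f(r_i)·(f′(r_i))^{-1} mod 13^{i+2}, with f′(x) = 2x. Iterate:
  r_0 = 5 (mod 13)
  r_1 = 161 (mod 169)
Final: r_1 = 161, and one checks f(r_1) ≡ 0 mod 13^2.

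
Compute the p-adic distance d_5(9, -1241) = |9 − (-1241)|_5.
d_5(9, -1241) = 1/625

Step 1 — x − y = 9 − (-1241) = 1250. Step 2 — v_5(1250) = 4 (factor: 1250 = (5^4 · 2); the sign does not affect v_p). Step 3 — |x − y|_5 = 5^{-4} = 1/625.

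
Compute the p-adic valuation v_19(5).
v_19(5) = 0

v_19(n) is the largest exponent k such that 19^k divides n. Factor out: 5 = 19^0 · 5. (Sign doesn't affect v_p.) So v_19(5) = 0.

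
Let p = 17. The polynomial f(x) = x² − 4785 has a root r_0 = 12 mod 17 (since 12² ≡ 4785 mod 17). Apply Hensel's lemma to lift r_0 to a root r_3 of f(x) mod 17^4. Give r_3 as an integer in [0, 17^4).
r_3 = 80150 (mod 83521)

Hensel's recurrence: r_{i+1} = r_i − f(r_i)·(f′(r_i))^{-1} mod 17^{i+2}, with f′(x) = 2x. Iterate:
  r_0 = 12 (mod 17)
  r_1 = 97 (mod 289)
  r_2 = 1542 (mod 4913)
  r_3 = 80150 (mod 83521)
Final: r_3 = 80150, and one checks f(r_3) ≡ 0 mod 17^4.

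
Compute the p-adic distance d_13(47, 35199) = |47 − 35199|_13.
d_13(47, 35199) = 1/2197

Step 1 — x − y = 47 − 35199 = -35152. Step 2 — v_13(-35152) = 3 (factor: -35152 = −(13^3 · 16); the sign does not affect v_p). Step 3 — |x − y|_13 = 13^{-3} = 1/2197.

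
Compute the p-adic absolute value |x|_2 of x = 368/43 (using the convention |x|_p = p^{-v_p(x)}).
|368/43|_2 = 1/16

Step 1 — compute v_2(x) by factoring powers of 2 out of the numerator and denominator: v_2(368/43) = 4. Step 2 — apply |x|_p = p^{-v_p(x)} = 2^{-4} = 1/16.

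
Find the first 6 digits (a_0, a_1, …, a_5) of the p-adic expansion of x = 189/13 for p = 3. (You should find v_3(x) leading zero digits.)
(a_0, …, a_5) = (0, 0, 0, 1, 1, 1)

v_3(189/13) = 3, so a_0 = ... = a_2 = 0. Factor out: x = 3^3 · u with u = 7/13 a unit in ℤ_3. Expand u iteratively via a_{v+i} = u_i mod 3, u_{i+1} = (u_i − a_{v+i})/3:
  u_0 = 7/13;  a_3 = 1;  u_1 = (u_0 − 1)/3 = -2/13
  u_1 = -2/13;  a_4 = 1;  u_2 = (u_1 − 1)/3 = -5/13
  u_2 = -5/13;  a_5 = 1;  u_3 = (u_2 − 1)/3 = -6/13
Digits: (0, 0, 0, 1, 1, 1).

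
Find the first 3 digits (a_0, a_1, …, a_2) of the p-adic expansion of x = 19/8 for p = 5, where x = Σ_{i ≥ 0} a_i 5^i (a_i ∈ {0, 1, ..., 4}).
(a_0, …, a_2) = (3, 3, 0)

v_5(19/8) = 0 (numerator and denominator both coprime to 5), so x ∈ ℤ_5^×. Compute digits iteratively via a_i = x_i mod 5, x_{i+1} = (x_i − a_i)/5, with x_0 = x:
  x_0 = 19/8;  a_0 = 3;  x_1 = (x_0 − 3)/5 = -1/8
  x_1 = -1/8;  a_1 = 3;  x_2 = (x_1 − 3)/5 = -5/8
  x_2 = -5/8;  a_2 = 0;  x_3 = (x_2 − 0)/5 = -1/8
Digits: (3, 3, 0).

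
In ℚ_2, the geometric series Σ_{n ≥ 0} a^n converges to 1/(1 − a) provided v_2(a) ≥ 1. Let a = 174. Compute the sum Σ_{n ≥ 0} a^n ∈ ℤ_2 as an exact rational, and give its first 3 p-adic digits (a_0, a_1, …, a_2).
Σ a^n = 1/(1 − a) = -1/173;  first 3 digits = (1, 1, 0)

v_2(a) = 1 ≥ 1, so the series converges in ℤ_2 to 1/(1 − a) = 1/(1 − 174) = -1/173. Expand this rational in ℤ_2: compute digits iteratively via d_i = x_i mod 2, x_{i+1} = (x_i − d_i)/2. The first 3 digits are (1, 1, 0).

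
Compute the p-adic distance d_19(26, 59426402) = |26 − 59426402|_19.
d_19(26, 59426402) = 1/2476099

Step 1 — x − y = 26 − 59426402 = -59426376. Step 2 — v_19(-59426376) = 5 (factor: -59426376 = −(19^5 · 24); the sign does not affect v_p). Step 3 — |x − y|_19 = 19^{-5} = 1/2476099.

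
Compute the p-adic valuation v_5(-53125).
v_5(-53125) = 5

v_5(n) is the largest exponent k such that 5^k divides n. Factor out: -53125 = -5^5 · 17. (Sign doesn't affect v_p.) So v_5(-53125) = 5.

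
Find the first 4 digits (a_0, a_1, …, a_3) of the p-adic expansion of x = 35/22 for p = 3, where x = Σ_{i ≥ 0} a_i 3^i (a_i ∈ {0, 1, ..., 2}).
(a_0, …, a_3) = (2, 0, 2, 0)

v_3(35/22) = 0 (numerator and denominator both coprime to 3), so x ∈ ℤ_3^×. Compute digits iteratively via a_i = x_i mod 3, x_{i+1} = (x_i − a_i)/3, with x_0 = x:
  x_0 = 35/22;  a_0 = 2;  x_1 = (x_0 − 2)/3 = -3/22
  x_1 = -3/22;  a_1 = 0;  x_2 = (x_1 − 0)/3 = -1/22
  x_2 = -1/22;  a_2 = 2;  x_3 = (x_2 − 2)/3 = -15/22
  x_3 = -15/22;  a_3 = 0;  x_4 = (x_3 − 0)/3 = -5/22
Digits: (2, 0, 2, 0).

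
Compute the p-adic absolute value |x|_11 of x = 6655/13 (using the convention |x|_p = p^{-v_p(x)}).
|6655/13|_11 = 1/1331

Step 1 — compute v_11(x) by factoring powers of 11 out of the numerator and denominator: v_11(6655/13) = 3. Step 2 — apply |x|_p = p^{-v_p(x)} = 11^{-3} = 1/1331.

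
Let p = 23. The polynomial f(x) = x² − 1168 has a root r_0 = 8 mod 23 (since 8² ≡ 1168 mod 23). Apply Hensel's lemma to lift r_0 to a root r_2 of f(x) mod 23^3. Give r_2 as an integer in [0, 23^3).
r_2 = 11186 (mod 12167)

Hensel's recurrence: r_{i+1} = r_i − f(r_i)·(f′(r_i))^{-1} mod 23^{i+2}, with f′(x) = 2x. Iterate:
  r_0 = 8 (mod 23)
  r_1 = 77 (mod 529)
  r_2 = 11186 (mod 12167)
Final: r_2 = 11186, and one checks f(r_2) ≡ 0 mod 23^3.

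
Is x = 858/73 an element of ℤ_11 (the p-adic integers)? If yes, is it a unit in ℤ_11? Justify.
x ∈ ℤ_11 but not a unit; v_11(x) = 1 > 0

ℤ_11 = {x ∈ ℚ_11 : v_11(x) ≥ 0} and ℤ_11^× = {x ∈ ℤ_11 : v_11(x) = 0}. Here v_11(858/73) = v_11(num) − v_11(den) = 1; compare against these criteria.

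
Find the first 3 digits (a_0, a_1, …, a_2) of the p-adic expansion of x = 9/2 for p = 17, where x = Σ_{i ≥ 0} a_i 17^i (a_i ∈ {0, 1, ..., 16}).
(a_0, …, a_2) = (13, 8, 8)

v_17(9/2) = 0 (numerator and denominator both coprime to 17), so x ∈ ℤ_17^×. Compute digits iteratively via a_i = x_i mod 17, x_{i+1} = (x_i − a_i)/17, with x_0 = x:
  x_0 = 9/2;  a_0 = 13;  x_1 = (x_0 − 13)/17 = -1/2
  x_1 = -1/2;  a_1 = 8;  x_2 = (x_1 − 8)/17 = -1/2
  x_2 = -1/2;  a_2 = 8;  x_3 = (x_2 − 8)/17 = -1/2
Digits: (13, 8, 8).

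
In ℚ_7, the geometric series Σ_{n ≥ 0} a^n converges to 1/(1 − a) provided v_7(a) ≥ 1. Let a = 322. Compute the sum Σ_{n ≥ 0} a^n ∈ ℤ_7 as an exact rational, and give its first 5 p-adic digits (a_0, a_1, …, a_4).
Σ a^n = 1/(1 − a) = -1/321;  first 5 digits = (1, 4, 1, 3, 1)

v_7(a) = 1 ≥ 1, so the series converges in ℤ_7 to 1/(1 − a) = 1/(1 − 322) = -1/321. Expand this rational in ℤ_7: compute digits iteratively via d_i = x_i mod 7, x_{i+1} = (x_i − d_i)/7. The first 5 digits are (1, 4, 1, 3, 1).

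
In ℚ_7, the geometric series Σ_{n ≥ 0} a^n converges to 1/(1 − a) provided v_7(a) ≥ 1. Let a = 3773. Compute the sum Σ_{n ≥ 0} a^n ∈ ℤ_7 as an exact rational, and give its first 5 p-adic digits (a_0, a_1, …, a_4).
Σ a^n = 1/(1 − a) = -1/3772;  first 5 digits = (1, 0, 0, 4, 1)

v_7(a) = 3 ≥ 1, so the series converges in ℤ_7 to 1/(1 − a) = 1/(1 − 3773) = -1/3772. Expand this rational in ℤ_7: compute digits iteratively via d_i = x_i mod 7, x_{i+1} = (x_i − d_i)/7. The first 5 digits are (1, 0, 0, 4, 1).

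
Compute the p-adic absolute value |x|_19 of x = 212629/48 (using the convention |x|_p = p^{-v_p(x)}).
|212629/48|_19 = 1/6859

Step 1 — compute v_19(x) by factoring powers of 19 out of the numerator and denominator: v_19(212629/48) = 3. Step 2 — apply |x|_p = p^{-v_p(x)} = 19^{-3} = 1/6859.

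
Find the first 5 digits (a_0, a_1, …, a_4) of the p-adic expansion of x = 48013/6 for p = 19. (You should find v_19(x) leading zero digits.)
(a_0, …, a_4) = (0, 0, 0, 17, 15)

v_19(48013/6) = 3, so a_0 = ... = a_2 = 0. Factor out: x = 19^3 · u with u = 7/6 a unit in ℤ_19. Expand u iteratively via a_{v+i} = u_i mod 19, u_{i+1} = (u_i − a_{v+i})/19:
  u_0 = 7/6;  a_3 = 17;  u_1 = (u_0 − 17)/19 = -5/6
  u_1 = -5/6;  a_4 = 15;  u_2 = (u_1 − 15)/19 = -5/6
Digits: (0, 0, 0, 17, 15).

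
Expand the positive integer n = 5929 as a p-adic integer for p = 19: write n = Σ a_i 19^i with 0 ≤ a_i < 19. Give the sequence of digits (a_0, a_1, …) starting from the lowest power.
(a_0, a_1, …) = (1, 8, 16)

Repeated division by 19 gives the digits low-to-high: 5929 = 1 + 8·19^1 + 16·19^2. Digit sequence: (1, 8, 16).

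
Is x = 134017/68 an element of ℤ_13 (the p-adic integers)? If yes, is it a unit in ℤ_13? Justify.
x ∈ ℤ_13 but not a unit; v_13(x) = 3 > 0

ℤ_13 = {x ∈ ℚ_13 : v_13(x) ≥ 0} and ℤ_13^× = {x ∈ ℤ_13 : v_13(x) = 0}. Here v_13(134017/68) = v_13(num) − v_13(den) = 3; compare against these criteria.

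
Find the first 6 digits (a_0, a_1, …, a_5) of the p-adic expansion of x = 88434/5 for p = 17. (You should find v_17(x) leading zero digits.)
(a_0, …, a_5) = (0, 0, 0, 7, 10, 13)

v_17(88434/5) = 3, so a_0 = ... = a_2 = 0. Factor out: x = 17^3 · u with u = 18/5 a unit in ℤ_17. Expand u iteratively via a_{v+i} = u_i mod 17, u_{i+1} = (u_i − a_{v+i})/17:
  u_0 = 18/5;  a_3 = 7;  u_1 = (u_0 − 7)/17 = -1/5
  u_1 = -1/5;  a_4 = 10;  u_2 = (u_1 − 10)/17 = -3/5
  u_2 = -3/5;  a_5 = 13;  u_3 = (u_2 − 13)/17 = -4/5
Digits: (0, 0, 0, 7, 10, 13).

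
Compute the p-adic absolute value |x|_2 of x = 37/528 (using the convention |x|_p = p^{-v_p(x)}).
|37/528|_2 = 16

Step 1 — compute v_2(x) by factoring powers of 2 out of the numerator and denominator: v_2(37/528) = -4. Step 2 — apply |x|_p = p^{-v_p(x)} = 2^{4} = 16.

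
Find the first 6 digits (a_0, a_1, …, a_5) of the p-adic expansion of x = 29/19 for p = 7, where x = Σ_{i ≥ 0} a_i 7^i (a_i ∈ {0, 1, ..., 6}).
(a_0, …, a_5) = (3, 2, 3, 1, 2, 3)

v_7(29/19) = 0 (numerator and denominator both coprime to 7), so x ∈ ℤ_7^×. Compute digits iteratively via a_i = x_i mod 7, x_{i+1} = (x_i − a_i)/7, with x_0 = x:
  x_0 = 29/19;  a_0 = 3;  x_1 = (x_0 − 3)/7 = -4/19
  x_1 = -4/19;  a_1 = 2;  x_2 = (x_1 − 2)/7 = -6/19
  x_2 = -6/19;  a_2 = 3;  x_3 = (x_2 − 3)/7 = -9/19
  x_3 = -9/19;  a_3 = 1;  x_4 = (x_3 − 1)/7 = -4/19
  x_4 = -4/19;  a_4 = 2;  x_5 = (x_4 − 2)/7 = -6/19
  x_5 = -6/19;  a_5 = 3;  x_6 = (x_5 − 3)/7 = -9/19
Digits: (3, 2, 3, 1, 2, 3).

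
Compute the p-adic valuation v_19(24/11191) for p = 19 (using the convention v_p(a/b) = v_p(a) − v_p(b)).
v_19(24/11191) = -2

Factor powers of 19 from the numerator and denominator of the reduced fraction: 24 = 19^0 · 24 and 11191 = 19^2 · 31. Apply v_p(a/b) = v_p(a) − v_p(b): v_19(24/11191) = 0 − 2 = -2.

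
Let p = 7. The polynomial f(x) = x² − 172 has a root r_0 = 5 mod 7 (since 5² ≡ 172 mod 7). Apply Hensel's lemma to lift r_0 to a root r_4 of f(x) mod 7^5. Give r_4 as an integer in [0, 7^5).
r_4 = 3141 (mod 16807)

Hensel's recurrence: r_{i+1} = r_i − f(r_i)·(f′(r_i))^{-1} mod 7^{i+2}, with f′(x) = 2x. Iterate:
  r_0 = 5 (mod 7)
  r_1 = 5 (mod 49)
  r_2 = 54 (mod 343)
  r_3 = 740 (mod 2401)
  r_4 = 3141 (mod 16807)
Final: r_4 = 3141, and one checks f(r_4) ≡ 0 mod 7^5.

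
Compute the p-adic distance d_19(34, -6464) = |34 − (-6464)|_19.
d_19(34, -6464) = 1/361

Step 1 — x − y = 34 − (-6464) = 6498. Step 2 — v_19(6498) = 2 (factor: 6498 = (19^2 · 18); the sign does not affect v_p). Step 3 — |x − y|_19 = 19^{-2} = 1/361.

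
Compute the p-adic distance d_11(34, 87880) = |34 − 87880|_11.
d_11(34, 87880) = 1/14641

Step 1 — x − y = 34 − 87880 = -87846. Step 2 — v_11(-87846) = 4 (factor: -87846 = −(11^4 · 6); the sign does not affect v_p). Step 3 — |x − y|_11 = 11^{-4} = 1/14641.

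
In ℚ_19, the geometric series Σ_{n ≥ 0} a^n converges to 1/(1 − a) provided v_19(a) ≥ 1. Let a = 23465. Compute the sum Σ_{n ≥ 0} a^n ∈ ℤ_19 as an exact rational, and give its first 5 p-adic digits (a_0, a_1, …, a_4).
Σ a^n = 1/(1 − a) = -1/23464;  first 5 digits = (1, 0, 8, 3, 7)

v_19(a) = 2 ≥ 1, so the series converges in ℤ_19 to 1/(1 − a) = 1/(1 − 23465) = -1/23464. Expand this rational in ℤ_19: compute digits iteratively via d_i = x_i mod 19, x_{i+1} = (x_i − d_i)/19. The first 5 digits are (1, 0, 8, 3, 7).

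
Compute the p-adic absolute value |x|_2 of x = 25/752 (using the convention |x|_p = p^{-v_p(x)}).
|25/752|_2 = 16

Step 1 — compute v_2(x) by factoring powers of 2 out of the numerator and denominator: v_2(25/752) = -4. Step 2 — apply |x|_p = p^{-v_p(x)} = 2^{4} = 16.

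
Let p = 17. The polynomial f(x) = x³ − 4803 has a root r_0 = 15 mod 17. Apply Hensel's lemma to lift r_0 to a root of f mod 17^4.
r_3 = 70650 (mod 83521)

Hensel: r_{i+1} = r_i − f(r_i)/f′(r_i) mod 17^{i+2}, where f′(x) = 3x². Iterate:
  r_0 = 15 (mod 17)
  r_1 = 134 (mod 289)
  r_2 = 1868 (mod 4913)
  r_3 = 70650 (mod 83521)
Final: r = 70650 with f(r) ≡ 0 mod 17^4.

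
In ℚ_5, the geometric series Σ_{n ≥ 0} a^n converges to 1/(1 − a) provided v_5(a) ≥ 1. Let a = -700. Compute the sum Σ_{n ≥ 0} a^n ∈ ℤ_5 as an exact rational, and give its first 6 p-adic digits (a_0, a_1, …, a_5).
Σ a^n = 1/(1 − a) = 1/701;  first 6 digits = (1, 0, 2, 4, 2, 1)

v_5(a) = 2 ≥ 1, so the series converges in ℤ_5 to 1/(1 − a) = 1/(1 − (-700)) = 1/701. Expand this rational in ℤ_5: compute digits iteratively via d_i = x_i mod 5, x_{i+1} = (x_i − d_i)/5. The first 6 digits are (1, 0, 2, 4, 2, 1).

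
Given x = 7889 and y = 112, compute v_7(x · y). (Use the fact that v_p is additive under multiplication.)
v_7(883568) = 4

v_p(x) = 3 (factor: 7889 = 7^3 · 23); v_p(y) = 1 (factor: 112 = 7^1 · 16). Additivity: v_p(xy) = v_p(x) + v_p(y) = 3 + 1 = 4. (Direct check: xy = 883568 = 7^4 · (368).)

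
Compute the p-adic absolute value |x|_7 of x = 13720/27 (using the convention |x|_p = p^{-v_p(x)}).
|13720/27|_7 = 1/343

Step 1 — compute v_7(x) by factoring powers of 7 out of the numerator and denominator: v_7(13720/27) = 3. Step 2 — apply |x|_p = p^{-v_p(x)} = 7^{-3} = 1/343.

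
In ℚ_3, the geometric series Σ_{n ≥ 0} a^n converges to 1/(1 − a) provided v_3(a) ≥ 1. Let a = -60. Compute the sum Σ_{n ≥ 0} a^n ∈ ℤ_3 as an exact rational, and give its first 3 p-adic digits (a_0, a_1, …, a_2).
Σ a^n = 1/(1 − a) = 1/61;  first 3 digits = (1, 1, 0)

v_3(a) = 1 ≥ 1, so the series converges in ℤ_3 to 1/(1 − a) = 1/(1 − (-60)) = 1/61. Expand this rational in ℤ_3: compute digits iteratively via d_i = x_i mod 3, x_{i+1} = (x_i − d_i)/3. The first 3 digits are (1, 1, 0).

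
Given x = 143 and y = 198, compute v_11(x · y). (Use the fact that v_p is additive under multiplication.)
v_11(28314) = 2

v_p(x) = 1 (factor: 143 = 11^1 · 13); v_p(y) = 1 (factor: 198 = 11^1 · 18). Additivity: v_p(xy) = v_p(x) + v_p(y) = 1 + 1 = 2. (Direct check: xy = 28314 = 11^2 · (234).)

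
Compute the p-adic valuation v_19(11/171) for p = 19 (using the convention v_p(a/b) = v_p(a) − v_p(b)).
v_19(11/171) = -1

Factor powers of 19 from the numerator and denominator of the reduced fraction: 11 = 19^0 · 11 and 171 = 19^1 · 9. Apply v_p(a/b) = v_p(a) − v_p(b): v_19(11/171) = 0 − 1 = -1.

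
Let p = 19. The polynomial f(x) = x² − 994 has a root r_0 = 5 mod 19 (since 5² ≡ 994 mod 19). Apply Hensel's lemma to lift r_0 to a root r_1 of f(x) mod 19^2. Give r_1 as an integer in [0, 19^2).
r_1 = 138 (mod 361)

Hensel's recurrence: r_{i+1} = r_i − f(r_i)·(f′(r_i))^{-1} mod 19^{i+2}, with f′(x) = 2x. Iterate:
  r_0 = 5 (mod 19)
  r_1 = 138 (mod 361)
Final: r_1 = 138, and one checks f(r_1) ≡ 0 mod 19^2.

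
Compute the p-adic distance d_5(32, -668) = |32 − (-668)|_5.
d_5(32, -668) = 1/25

Step 1 — x − y = 32 − (-668) = 700. Step 2 — v_5(700) = 2 (factor: 700 = (5^2 · 28); the sign does not affect v_p). Step 3 — |x − y|_5 = 5^{-2} = 1/25.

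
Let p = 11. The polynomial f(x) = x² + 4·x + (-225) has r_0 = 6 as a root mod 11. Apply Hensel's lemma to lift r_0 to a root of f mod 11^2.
r_1 = 39 (mod 121)

Hensel: r_{i+1} = r_i − f(r_i)·(f′(r_i))^{-1} mod 11^{i+2}, f′(x) = 2x + 4. Iterate:
  r_0 = 6 (mod 11)
  r_1 = 39 (mod 121)
Final: r = 39 satisfies f(r) ≡ 0 mod 11^2.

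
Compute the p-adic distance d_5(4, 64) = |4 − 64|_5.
d_5(4, 64) = 1/5

Step 1 — x − y = 4 − 64 = -60. Step 2 — v_5(-60) = 1 (factor: -60 = −(5^1 · 12); the sign does not affect v_p). Step 3 — |x − y|_5 = 5^{-1} = 1/5.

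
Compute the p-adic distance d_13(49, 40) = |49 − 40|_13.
d_13(49, 40) = 1

Step 1 — x − y = 49 − 40 = 9. Step 2 — v_13(9) = 0 (factor: 9 = (13^0 · 9); the sign does not affect v_p). Step 3 — |x − y|_13 = 13^{0} = 1.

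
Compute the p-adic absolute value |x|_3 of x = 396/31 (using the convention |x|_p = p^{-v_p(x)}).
|396/31|_3 = 1/9

Step 1 — compute v_3(x) by factoring powers of 3 out of the numerator and denominator: v_3(396/31) = 2. Step 2 — apply |x|_p = p^{-v_p(x)} = 3^{-2} = 1/9.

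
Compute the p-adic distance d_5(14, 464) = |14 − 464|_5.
d_5(14, 464) = 1/25

Step 1 — x − y = 14 − 464 = -450. Step 2 — v_5(-450) = 2 (factor: -450 = −(5^2 · 18); the sign does not affect v_p). Step 3 — |x − y|_5 = 5^{-2} = 1/25.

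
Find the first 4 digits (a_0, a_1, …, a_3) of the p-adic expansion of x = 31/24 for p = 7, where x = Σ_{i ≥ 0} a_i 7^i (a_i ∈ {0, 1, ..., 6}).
(a_0, …, a_3) = (1, 5, 6, 4)

v_7(31/24) = 0 (numerator and denominator both coprime to 7), so x ∈ ℤ_7^×. Compute digits iteratively via a_i = x_i mod 7, x_{i+1} = (x_i − a_i)/7, with x_0 = x:
  x_0 = 31/24;  a_0 = 1;  x_1 = (x_0 − 1)/7 = 1/24
  x_1 = 1/24;  a_1 = 5;  x_2 = (x_1 − 5)/7 = -17/24
  x_2 = -17/24;  a_2 = 6;  x_3 = (x_2 − 6)/7 = -23/24
  x_3 = -23/24;  a_3 = 4;  x_4 = (x_3 − 4)/7 = -17/24
Digits: (1, 5, 6, 4).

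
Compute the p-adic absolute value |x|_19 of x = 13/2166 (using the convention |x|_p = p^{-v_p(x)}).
|13/2166|_19 = 361

Step 1 — compute v_19(x) by factoring powers of 19 out of the numerator and denominator: v_19(13/2166) = -2. Step 2 — apply |x|_p = p^{-v_p(x)} = 19^{2} = 361.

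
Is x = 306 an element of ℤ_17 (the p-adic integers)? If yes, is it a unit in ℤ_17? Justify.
x ∈ ℤ_17 but not a unit; v_17(x) = 1 > 0

ℤ_17 = {x ∈ ℚ_17 : v_17(x) ≥ 0} and ℤ_17^× = {x ∈ ℤ_17 : v_17(x) = 0}. Here v_17(306) = v_17(num) − v_17(den) = 1; compare against these criteria.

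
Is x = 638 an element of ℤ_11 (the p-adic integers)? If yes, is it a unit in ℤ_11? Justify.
x ∈ ℤ_11 but not a unit; v_11(x) = 1 > 0

ℤ_11 = {x ∈ ℚ_11 : v_11(x) ≥ 0} and ℤ_11^× = {x ∈ ℤ_11 : v_11(x) = 0}. Here v_11(638) = v_11(num) − v_11(den) = 1; compare against these criteria.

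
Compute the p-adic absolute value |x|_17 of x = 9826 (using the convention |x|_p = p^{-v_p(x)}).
|9826|_17 = 1/4913

Step 1 — compute v_17(x) by factoring powers of 17 out of the numerator and denominator: v_17(9826) = 3. Step 2 — apply |x|_p = p^{-v_p(x)} = 17^{-3} = 1/4913.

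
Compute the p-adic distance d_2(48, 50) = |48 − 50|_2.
d_2(48, 50) = 1/2

Step 1 — x − y = 48 − 50 = -2. Step 2 — v_2(-2) = 1 (factor: -2 = −(2^1 · 1); the sign does not affect v_p). Step 3 — |x − y|_2 = 2^{-1} = 1/2.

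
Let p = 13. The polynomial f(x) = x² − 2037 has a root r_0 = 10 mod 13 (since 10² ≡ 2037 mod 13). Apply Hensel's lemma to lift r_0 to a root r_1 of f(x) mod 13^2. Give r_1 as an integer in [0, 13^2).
r_1 = 166 (mod 169)

Hensel's recurrence: r_{i+1} = r_i − f(r_i)·(f′(r_i))^{-1} mod 13^{i+2}, with f′(x) = 2x. Iterate:
  r_0 = 10 (mod 13)
  r_1 = 166 (mod 169)
Final: r_1 = 166, and one checks f(r_1) ≡ 0 mod 13^2.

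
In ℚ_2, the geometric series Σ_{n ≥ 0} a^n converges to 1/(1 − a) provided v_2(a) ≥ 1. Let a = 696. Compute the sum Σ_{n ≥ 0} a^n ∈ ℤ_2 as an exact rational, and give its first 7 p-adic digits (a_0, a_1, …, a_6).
Σ a^n = 1/(1 − a) = -1/695;  first 7 digits = (1, 0, 0, 1, 1, 1, 1)

v_2(a) = 3 ≥ 1, so the series converges in ℤ_2 to 1/(1 − a) = 1/(1 − 696) = -1/695. Expand this rational in ℤ_2: compute digits iteratively via d_i = x_i mod 2, x_{i+1} = (x_i − d_i)/2. The first 7 digits are (1, 0, 0, 1, 1, 1, 1).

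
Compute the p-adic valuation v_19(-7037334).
v_19(-7037334) = 4

v_19(n) is the largest exponent k such that 19^k divides n. Factor out: -7037334 = -19^4 · 54. (Sign doesn't affect v_p.) So v_19(-7037334) = 4.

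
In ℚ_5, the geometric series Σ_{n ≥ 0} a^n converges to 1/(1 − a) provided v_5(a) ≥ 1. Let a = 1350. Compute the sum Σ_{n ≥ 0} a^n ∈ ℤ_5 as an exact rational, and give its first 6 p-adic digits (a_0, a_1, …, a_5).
Σ a^n = 1/(1 − a) = -1/1349;  first 6 digits = (1, 0, 4, 0, 3, 3)

v_5(a) = 2 ≥ 1, so the series converges in ℤ_5 to 1/(1 − a) = 1/(1 − 1350) = -1/1349. Expand this rational in ℤ_5: compute digits iteratively via d_i = x_i mod 5, x_{i+1} = (x_i − d_i)/5. The first 6 digits are (1, 0, 4, 0, 3, 3).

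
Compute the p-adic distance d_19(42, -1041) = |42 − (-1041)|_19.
d_19(42, -1041) = 1/361

Step 1 — x − y = 42 − (-1041) = 1083. Step 2 — v_19(1083) = 2 (factor: 1083 = (19^2 · 3); the sign does not affect v_p). Step 3 — |x − y|_19 = 19^{-2} = 1/361.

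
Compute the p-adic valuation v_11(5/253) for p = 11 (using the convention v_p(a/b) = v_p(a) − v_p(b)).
v_11(5/253) = -1

Factor powers of 11 from the numerator and denominator of the reduced fraction: 5 = 11^0 · 5 and 253 = 11^1 · 23. Apply v_p(a/b) = v_p(a) − v_p(b): v_11(5/253) = 0 − 1 = -1.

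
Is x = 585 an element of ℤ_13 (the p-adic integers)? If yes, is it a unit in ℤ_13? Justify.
x ∈ ℤ_13 but not a unit; v_13(x) = 1 > 0

ℤ_13 = {x ∈ ℚ_13 : v_13(x) ≥ 0} and ℤ_13^× = {x ∈ ℤ_13 : v_13(x) = 0}. Here v_13(585) = v_13(num) − v_13(den) = 1; compare against these criteria.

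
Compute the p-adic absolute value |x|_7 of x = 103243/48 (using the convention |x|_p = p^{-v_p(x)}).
|103243/48|_7 = 1/2401

Step 1 — compute v_7(x) by factoring powers of 7 out of the numerator and denominator: v_7(103243/48) = 4. Step 2 — apply |x|_p = p^{-v_p(x)} = 7^{-4} = 1/2401.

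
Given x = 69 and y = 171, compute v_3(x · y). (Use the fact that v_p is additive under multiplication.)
v_3(11799) = 3

v_p(x) = 1 (factor: 69 = 3^1 · 23); v_p(y) = 2 (factor: 171 = 3^2 · 19). Additivity: v_p(xy) = v_p(x) + v_p(y) = 1 + 2 = 3. (Direct check: xy = 11799 = 3^3 · (437).)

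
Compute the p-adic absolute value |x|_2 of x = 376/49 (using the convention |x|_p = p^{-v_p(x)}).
|376/49|_2 = 1/8

Step 1 — compute v_2(x) by factoring powers of 2 out of the numerator and denominator: v_2(376/49) = 3. Step 2 — apply |x|_p = p^{-v_p(x)} = 2^{-3} = 1/8.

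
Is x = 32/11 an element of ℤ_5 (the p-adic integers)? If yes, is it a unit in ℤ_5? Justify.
x ∈ ℤ_5^× (unit); v_5(x) = 0

ℤ_5 = {x ∈ ℚ_5 : v_5(x) ≥ 0} and ℤ_5^× = {x ∈ ℤ_5 : v_5(x) = 0}. Here v_5(32/11) = v_5(num) − v_5(den) = 0; compare against these criteria.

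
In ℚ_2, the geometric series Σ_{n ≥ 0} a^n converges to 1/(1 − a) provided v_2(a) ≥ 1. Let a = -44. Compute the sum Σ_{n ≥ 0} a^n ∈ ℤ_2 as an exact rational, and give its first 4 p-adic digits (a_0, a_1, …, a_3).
Σ a^n = 1/(1 − a) = 1/45;  first 4 digits = (1, 0, 1, 0)

v_2(a) = 2 ≥ 1, so the series converges in ℤ_2 to 1/(1 − a) = 1/(1 − (-44)) = 1/45. Expand this rational in ℤ_2: compute digits iteratively via d_i = x_i mod 2, x_{i+1} = (x_i − d_i)/2. The first 4 digits are (1, 0, 1, 0).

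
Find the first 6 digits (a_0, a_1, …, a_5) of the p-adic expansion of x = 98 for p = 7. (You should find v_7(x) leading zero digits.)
(a_0, …, a_5) = (0, 0, 2, 0, 0, 0)

v_7(98) = 2, so a_0 = ... = a_1 = 0. Factor out: x = 7^2 · u with u = 2 a unit in ℤ_7. Expand u iteratively via a_{v+i} = u_i mod 7, u_{i+1} = (u_i − a_{v+i})/7:
  u_0 = 2;  a_2 = 2;  u_1 = (u_0 − 2)/7 = 0
  u_1 = 0;  a_3 = 0;  u_2 = (u_1 − 0)/7 = 0
  u_2 = 0;  a_4 = 0;  u_3 = (u_2 − 0)/7 = 0
  u_3 = 0;  a_5 = 0;  u_4 = (u_3 − 0)/7 = 0
Digits: (0, 0, 2, 0, 0, 0).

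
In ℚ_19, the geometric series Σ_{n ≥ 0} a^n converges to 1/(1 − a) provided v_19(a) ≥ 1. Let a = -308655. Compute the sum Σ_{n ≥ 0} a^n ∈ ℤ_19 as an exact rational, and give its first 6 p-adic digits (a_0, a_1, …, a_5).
Σ a^n = 1/(1 − a) = 1/308656;  first 6 digits = (1, 0, 0, 12, 16, 18)

v_19(a) = 3 ≥ 1, so the series converges in ℤ_19 to 1/(1 − a) = 1/(1 − (-308655)) = 1/308656. Expand this rational in ℤ_19: compute digits iteratively via d_i = x_i mod 19, x_{i+1} = (x_i − d_i)/19. The first 6 digits are (1, 0, 0, 12, 16, 18).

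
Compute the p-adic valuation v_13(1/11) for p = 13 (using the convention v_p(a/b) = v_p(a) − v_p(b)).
v_13(1/11) = 0

Factor powers of 13 from the numerator and denominator of the reduced fraction: 1 = 13^0 · 1 and 11 = 13^0 · 11. Apply v_p(a/b) = v_p(a) − v_p(b): v_13(1/11) = 0 − 0 = 0.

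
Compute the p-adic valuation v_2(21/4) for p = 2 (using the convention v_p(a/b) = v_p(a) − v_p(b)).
v_2(21/4) = -2

Factor powers of 2 from the numerator and denominator of the reduced fraction: 21 = 2^0 · 21 and 4 = 2^2 · 1. Apply v_p(a/b) = v_p(a) − v_p(b): v_2(21/4) = 0 − 2 = -2.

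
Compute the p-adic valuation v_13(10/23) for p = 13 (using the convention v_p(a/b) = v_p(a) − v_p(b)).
v_13(10/23) = 0

Factor powers of 13 from the numerator and denominator of the reduced fraction: 10 = 13^0 · 10 and 23 = 13^0 · 23. Apply v_p(a/b) = v_p(a) − v_p(b): v_13(10/23) = 0 − 0 = 0.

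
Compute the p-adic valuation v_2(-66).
v_2(-66) = 1

v_2(n) is the largest exponent k such that 2^k divides n. Factor out: -66 = -2^1 · 33. (Sign doesn't affect v_p.) So v_2(-66) = 1.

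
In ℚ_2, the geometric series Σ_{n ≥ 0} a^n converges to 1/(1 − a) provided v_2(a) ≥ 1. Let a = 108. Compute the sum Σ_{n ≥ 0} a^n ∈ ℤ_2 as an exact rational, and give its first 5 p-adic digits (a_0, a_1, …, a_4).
Σ a^n = 1/(1 − a) = -1/107;  first 5 digits = (1, 0, 1, 1, 1)

v_2(a) = 2 ≥ 1, so the series converges in ℤ_2 to 1/(1 − a) = 1/(1 − 108) = -1/107. Expand this rational in ℤ_2: compute digits iteratively via d_i = x_i mod 2, x_{i+1} = (x_i − d_i)/2. The first 5 digits are (1, 0, 1, 1, 1).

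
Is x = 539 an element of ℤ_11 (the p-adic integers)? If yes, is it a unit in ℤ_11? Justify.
x ∈ ℤ_11 but not a unit; v_11(x) = 1 > 0

ℤ_11 = {x ∈ ℚ_11 : v_11(x) ≥ 0} and ℤ_11^× = {x ∈ ℤ_11 : v_11(x) = 0}. Here v_11(539) = v_11(num) − v_11(den) = 1; compare against these criteria.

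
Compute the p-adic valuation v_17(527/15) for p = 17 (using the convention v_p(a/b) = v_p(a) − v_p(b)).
v_17(527/15) = 1

Factor powers of 17 from the numerator and denominator of the reduced fraction: 527 = 17^1 · 31 and 15 = 17^0 · 15. Apply v_p(a/b) = v_p(a) − v_p(b): v_17(527/15) = 1 − 0 = 1.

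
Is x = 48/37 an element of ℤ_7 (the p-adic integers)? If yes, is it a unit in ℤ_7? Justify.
x ∈ ℤ_7^× (unit); v_7(x) = 0

ℤ_7 = {x ∈ ℚ_7 : v_7(x) ≥ 0} and ℤ_7^× = {x ∈ ℤ_7 : v_7(x) = 0}. Here v_7(48/37) = v_7(num) − v_7(den) = 0; compare against these criteria.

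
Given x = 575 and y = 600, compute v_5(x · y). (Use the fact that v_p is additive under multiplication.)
v_5(345000) = 4

v_p(x) = 2 (factor: 575 = 5^2 · 23); v_p(y) = 2 (factor: 600 = 5^2 · 24). Additivity: v_p(xy) = v_p(x) + v_p(y) = 2 + 2 = 4. (Direct check: xy = 345000 = 5^4 · (552).)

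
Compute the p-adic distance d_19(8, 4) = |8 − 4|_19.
d_19(8, 4) = 1

Step 1 — x − y = 8 − 4 = 4. Step 2 — v_19(4) = 0 (factor: 4 = (19^0 · 4); the sign does not affect v_p). Step 3 — |x − y|_19 = 19^{0} = 1.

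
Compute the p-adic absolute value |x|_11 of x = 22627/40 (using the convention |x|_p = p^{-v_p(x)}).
|22627/40|_11 = 1/1331

Step 1 — compute v_11(x) by factoring powers of 11 out of the numerator and denominator: v_11(22627/40) = 3. Step 2 — apply |x|_p = p^{-v_p(x)} = 11^{-3} = 1/1331.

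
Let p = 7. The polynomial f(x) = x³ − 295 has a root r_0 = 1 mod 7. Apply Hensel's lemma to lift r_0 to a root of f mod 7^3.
r_2 = 99 (mod 343)

Hensel: r_{i+1} = r_i − f(r_i)/f′(r_i) mod 7^{i+2}, where f′(x) = 3x². Iterate:
  r_0 = 1 (mod 7)
  r_1 = 1 (mod 49)
  r_2 = 99 (mod 343)
Final: r = 99 with f(r) ≡ 0 mod 7^3.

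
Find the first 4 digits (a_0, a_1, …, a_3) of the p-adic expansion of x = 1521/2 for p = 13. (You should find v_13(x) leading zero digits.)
(a_0, …, a_3) = (0, 0, 11, 6)

v_13(1521/2) = 2, so a_0 = ... = a_1 = 0. Factor out: x = 13^2 · u with u = 9/2 a unit in ℤ_13. Expand u iteratively via a_{v+i} = u_i mod 13, u_{i+1} = (u_i − a_{v+i})/13:
  u_0 = 9/2;  a_2 = 11;  u_1 = (u_0 − 11)/13 = -1/2
  u_1 = -1/2;  a_3 = 6;  u_2 = (u_1 − 6)/13 = -1/2
Digits: (0, 0, 11, 6).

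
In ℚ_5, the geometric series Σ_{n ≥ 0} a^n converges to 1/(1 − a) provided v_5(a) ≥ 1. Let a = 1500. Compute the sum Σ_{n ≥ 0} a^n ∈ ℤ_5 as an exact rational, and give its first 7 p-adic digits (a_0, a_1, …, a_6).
Σ a^n = 1/(1 − a) = -1/1499;  first 7 digits = (1, 0, 0, 2, 2, 0, 4)

v_5(a) = 3 ≥ 1, so the series converges in ℤ_5 to 1/(1 − a) = 1/(1 − 1500) = -1/1499. Expand this rational in ℤ_5: compute digits iteratively via d_i = x_i mod 5, x_{i+1} = (x_i − d_i)/5. The first 7 digits are (1, 0, 0, 2, 2, 0, 4).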